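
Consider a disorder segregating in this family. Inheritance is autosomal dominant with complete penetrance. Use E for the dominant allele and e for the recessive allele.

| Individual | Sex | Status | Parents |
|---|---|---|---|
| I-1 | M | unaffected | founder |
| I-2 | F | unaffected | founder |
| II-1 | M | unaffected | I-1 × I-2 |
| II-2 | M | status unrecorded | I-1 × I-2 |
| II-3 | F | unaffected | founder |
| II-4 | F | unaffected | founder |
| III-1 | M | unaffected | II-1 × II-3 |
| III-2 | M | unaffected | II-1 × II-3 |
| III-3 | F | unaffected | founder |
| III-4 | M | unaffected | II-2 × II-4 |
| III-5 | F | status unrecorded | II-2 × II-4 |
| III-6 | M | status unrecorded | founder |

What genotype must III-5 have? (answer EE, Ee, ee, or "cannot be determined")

ee

From phenotype alone, III-5 is EE or Ee or ee.
III-5 received e from II-2 (ee) and received e from II-4 (ee), so III-5 is ee.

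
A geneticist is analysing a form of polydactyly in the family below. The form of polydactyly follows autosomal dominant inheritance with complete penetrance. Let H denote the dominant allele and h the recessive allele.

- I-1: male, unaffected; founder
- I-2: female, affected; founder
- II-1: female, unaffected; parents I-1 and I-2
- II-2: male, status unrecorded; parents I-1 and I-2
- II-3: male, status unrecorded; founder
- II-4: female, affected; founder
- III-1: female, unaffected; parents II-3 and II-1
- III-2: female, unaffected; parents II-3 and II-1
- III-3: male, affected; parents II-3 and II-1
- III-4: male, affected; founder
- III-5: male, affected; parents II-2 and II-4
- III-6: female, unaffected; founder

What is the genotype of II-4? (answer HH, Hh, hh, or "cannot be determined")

II-4's phenotype allows HH or Hh, and no parent or child forces a single allele at both positions; consistent genotype assignments exist with II-4 as HH or Hh.

cannot be determined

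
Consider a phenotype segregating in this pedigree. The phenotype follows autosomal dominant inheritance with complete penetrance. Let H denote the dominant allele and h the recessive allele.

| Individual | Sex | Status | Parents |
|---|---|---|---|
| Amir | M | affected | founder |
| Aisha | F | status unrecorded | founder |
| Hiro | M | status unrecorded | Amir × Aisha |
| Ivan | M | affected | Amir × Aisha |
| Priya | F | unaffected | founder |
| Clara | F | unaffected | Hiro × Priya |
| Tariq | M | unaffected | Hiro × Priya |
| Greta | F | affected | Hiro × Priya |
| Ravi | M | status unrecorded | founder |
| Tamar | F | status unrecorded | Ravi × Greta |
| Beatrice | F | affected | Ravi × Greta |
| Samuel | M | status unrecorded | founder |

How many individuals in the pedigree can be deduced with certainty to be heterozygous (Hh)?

2

Obligate heterozygotes: Hiro passed H to Greta (Hh, whose h came from Priya) and passed h to Clara (hh), so Hiro is Hh; Greta is affected so carries H and received h from Priya (hh), so Greta is Hh.
Every other individual is either homozygous by phenotype or has at least one consistent homozygous assignment, so the count is 2.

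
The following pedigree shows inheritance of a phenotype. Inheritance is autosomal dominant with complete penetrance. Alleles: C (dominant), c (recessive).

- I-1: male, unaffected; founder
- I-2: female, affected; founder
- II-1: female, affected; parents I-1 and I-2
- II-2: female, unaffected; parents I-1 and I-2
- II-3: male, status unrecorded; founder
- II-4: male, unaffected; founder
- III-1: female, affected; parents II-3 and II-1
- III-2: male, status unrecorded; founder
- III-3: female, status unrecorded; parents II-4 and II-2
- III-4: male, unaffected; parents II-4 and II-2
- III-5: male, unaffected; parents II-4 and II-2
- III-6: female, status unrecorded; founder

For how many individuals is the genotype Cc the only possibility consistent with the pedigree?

2

Obligate heterozygotes: I-2 is affected so carries C and passed c to II-2 (cc), so I-2 is Cc; II-1 is affected so carries C and received c from I-1 (cc), so II-1 is Cc.
Every other individual is either homozygous by phenotype or has at least one consistent homozygous assignment, so the count is 2.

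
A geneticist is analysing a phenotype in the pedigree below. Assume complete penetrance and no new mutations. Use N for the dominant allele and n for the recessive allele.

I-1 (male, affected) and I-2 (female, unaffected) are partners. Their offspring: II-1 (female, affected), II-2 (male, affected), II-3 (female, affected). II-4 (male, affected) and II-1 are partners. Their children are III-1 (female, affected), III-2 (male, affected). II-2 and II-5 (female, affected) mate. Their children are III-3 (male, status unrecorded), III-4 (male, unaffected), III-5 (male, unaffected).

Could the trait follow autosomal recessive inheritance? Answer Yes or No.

Under autosomal recessive, III-4 (unaffected, male) cannot arise from II-2 (affected) × II-5 (affected).

No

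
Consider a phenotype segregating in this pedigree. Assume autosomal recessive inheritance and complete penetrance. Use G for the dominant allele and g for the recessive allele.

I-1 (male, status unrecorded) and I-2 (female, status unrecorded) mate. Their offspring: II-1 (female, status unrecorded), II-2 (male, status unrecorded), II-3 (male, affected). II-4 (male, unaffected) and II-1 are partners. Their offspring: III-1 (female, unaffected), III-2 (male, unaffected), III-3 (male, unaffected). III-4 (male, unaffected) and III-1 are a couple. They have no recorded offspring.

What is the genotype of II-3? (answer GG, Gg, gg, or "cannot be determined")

gg

II-3 is affected, so II-3 is gg.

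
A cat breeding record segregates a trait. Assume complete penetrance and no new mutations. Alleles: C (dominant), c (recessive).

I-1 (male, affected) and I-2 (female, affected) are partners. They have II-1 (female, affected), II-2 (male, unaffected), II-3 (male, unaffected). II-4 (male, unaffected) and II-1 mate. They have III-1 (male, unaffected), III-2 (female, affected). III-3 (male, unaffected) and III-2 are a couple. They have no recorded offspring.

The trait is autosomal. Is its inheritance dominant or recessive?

dominant

I-1 and I-2 are both affected yet have an unaffected child II-2. Under a recessive model two affected parents are homozygous and every child would be affected, so the trait cannot be recessive.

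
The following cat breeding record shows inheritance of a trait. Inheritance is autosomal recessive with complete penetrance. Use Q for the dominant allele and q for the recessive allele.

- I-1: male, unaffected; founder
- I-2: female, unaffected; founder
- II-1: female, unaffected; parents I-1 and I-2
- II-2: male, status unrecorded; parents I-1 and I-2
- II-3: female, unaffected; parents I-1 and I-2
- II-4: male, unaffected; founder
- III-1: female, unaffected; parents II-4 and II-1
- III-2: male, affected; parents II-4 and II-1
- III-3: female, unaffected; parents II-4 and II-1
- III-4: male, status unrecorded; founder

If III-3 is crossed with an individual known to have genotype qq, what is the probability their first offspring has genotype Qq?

II-4 is unaffected so carries Q and passed q to III-2 (qq), so II-4 is Qq.
II-1 is unaffected so carries Q and passed q to III-2 (qq), so II-1 is Qq.
III-3 is an unaffected offspring of II-4 (Qq) × II-1 (Qq), whose cross gives 1/4 QQ : 1/2 Qq : 1/4 qq; conditioning on being unaffected, III-3 is QQ with probability 1/3, Qq with probability 2/3.
Summing over parental genotype combinations, P(offspring has genotype Qq) = 1/3·1 + 2/3·1/2 = 2/3.

2/3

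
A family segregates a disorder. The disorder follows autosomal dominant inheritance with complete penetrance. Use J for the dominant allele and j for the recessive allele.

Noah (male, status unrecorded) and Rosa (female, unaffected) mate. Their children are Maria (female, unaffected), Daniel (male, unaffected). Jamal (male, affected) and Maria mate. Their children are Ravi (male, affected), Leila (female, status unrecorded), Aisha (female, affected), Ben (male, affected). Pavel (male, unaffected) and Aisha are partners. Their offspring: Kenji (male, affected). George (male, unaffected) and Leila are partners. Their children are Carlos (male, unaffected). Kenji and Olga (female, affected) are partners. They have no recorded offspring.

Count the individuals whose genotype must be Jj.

4

Obligate heterozygotes: Ravi is affected so carries J and received j from Maria (jj), so Ravi is Jj; Aisha is affected so carries J and received j from Maria (jj), so Aisha is Jj; Ben is affected so carries J and received j from Maria (jj), so Ben is Jj; Kenji is affected so carries J and received j from Pavel (jj), so Kenji is Jj.
Every other individual is either homozygous by phenotype or has at least one consistent homozygous assignment, so the count is 4.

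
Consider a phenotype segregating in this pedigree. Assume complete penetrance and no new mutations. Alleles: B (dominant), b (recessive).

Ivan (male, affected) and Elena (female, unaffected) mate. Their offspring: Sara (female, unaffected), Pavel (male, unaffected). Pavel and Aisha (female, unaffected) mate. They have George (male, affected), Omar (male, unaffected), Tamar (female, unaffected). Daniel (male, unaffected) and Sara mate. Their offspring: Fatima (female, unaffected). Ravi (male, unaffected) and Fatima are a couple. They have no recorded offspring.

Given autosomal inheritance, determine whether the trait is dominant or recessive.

recessive

Pavel and Aisha are both unaffected yet have an affected child George. Under dominance, an affected child requires at least one affected parent, so the trait cannot be dominant.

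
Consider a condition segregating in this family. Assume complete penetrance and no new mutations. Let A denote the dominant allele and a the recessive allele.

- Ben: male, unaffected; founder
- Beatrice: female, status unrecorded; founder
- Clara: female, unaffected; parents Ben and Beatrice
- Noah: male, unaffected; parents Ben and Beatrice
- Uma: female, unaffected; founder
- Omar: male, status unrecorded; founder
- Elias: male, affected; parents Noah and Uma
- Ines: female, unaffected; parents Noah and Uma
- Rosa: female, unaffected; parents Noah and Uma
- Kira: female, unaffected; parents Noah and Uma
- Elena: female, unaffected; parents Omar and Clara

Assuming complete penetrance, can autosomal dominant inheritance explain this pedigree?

Under autosomal dominant, Elias (affected, male) cannot arise from Noah (unaffected) × Uma (unaffected).

No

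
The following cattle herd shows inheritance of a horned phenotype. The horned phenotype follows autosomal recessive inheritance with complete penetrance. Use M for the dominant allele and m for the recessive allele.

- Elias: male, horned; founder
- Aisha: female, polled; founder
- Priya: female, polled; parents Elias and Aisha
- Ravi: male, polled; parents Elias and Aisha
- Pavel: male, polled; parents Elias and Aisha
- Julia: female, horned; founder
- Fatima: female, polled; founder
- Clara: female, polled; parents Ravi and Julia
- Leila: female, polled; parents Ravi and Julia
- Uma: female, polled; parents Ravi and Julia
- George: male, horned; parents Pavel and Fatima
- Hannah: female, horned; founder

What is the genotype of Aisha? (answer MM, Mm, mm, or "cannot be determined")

cannot be determined

Aisha's phenotype allows MM or Mm, and no parent or child forces a single allele at both positions; consistent genotype assignments exist with Aisha as MM or Mm.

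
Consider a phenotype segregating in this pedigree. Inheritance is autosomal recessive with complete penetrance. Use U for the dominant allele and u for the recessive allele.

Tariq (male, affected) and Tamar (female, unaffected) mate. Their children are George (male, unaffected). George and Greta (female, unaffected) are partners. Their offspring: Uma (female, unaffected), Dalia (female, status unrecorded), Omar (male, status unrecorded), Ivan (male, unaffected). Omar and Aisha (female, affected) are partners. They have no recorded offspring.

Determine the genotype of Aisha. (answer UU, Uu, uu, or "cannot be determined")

uu

Aisha is affected, so Aisha is uu.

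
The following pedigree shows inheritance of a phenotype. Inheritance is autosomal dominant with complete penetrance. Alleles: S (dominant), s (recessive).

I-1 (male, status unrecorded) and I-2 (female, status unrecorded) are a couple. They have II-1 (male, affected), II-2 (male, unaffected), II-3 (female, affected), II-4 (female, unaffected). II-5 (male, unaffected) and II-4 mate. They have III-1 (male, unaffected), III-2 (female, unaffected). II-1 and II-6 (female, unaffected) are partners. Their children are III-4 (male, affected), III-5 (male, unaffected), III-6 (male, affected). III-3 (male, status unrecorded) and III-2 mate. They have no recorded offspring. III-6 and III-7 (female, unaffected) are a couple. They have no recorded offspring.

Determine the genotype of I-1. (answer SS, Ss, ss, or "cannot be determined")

I-1's phenotype is unrecorded, and no parent or child forces a single allele at both positions; consistent genotype assignments exist with I-1 as Ss or ss.

cannot be determined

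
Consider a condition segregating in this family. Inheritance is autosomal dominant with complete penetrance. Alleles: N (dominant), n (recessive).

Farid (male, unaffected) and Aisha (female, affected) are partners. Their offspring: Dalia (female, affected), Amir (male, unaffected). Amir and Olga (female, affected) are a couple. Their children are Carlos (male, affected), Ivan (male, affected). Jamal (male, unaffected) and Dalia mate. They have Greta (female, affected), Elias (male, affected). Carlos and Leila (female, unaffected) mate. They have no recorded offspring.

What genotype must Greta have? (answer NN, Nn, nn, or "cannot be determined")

Nn

From phenotype alone, Greta is NN or Nn.
Greta is affected so carries N and received n from Jamal (nn), so Greta is Nn.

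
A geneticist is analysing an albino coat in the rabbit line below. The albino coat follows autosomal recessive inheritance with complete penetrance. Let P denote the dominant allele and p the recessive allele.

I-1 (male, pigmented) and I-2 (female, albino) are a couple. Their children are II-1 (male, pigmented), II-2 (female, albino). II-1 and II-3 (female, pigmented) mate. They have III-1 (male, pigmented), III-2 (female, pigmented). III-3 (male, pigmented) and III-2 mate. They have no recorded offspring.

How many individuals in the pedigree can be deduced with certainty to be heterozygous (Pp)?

2

Obligate heterozygotes: I-1 is pigmented so carries P and passed p to II-2 (pp), so I-1 is Pp; II-1 is pigmented so carries P and received p from I-2 (pp), so II-1 is Pp.
Every other individual is either homozygous by phenotype or has at least one consistent homozygous assignment, so the count is 2.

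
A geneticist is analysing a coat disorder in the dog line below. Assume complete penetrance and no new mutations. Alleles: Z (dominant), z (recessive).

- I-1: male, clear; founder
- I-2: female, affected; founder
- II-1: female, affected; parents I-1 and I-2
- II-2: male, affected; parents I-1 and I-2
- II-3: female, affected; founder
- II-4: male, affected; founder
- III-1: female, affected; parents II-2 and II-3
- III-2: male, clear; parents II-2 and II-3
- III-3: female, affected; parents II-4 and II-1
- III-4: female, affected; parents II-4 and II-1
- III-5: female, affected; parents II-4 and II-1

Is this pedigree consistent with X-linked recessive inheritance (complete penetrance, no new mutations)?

Under X-linked recessive, II-1 (affected, female) cannot arise from I-1 (clear) × I-2 (affected).

No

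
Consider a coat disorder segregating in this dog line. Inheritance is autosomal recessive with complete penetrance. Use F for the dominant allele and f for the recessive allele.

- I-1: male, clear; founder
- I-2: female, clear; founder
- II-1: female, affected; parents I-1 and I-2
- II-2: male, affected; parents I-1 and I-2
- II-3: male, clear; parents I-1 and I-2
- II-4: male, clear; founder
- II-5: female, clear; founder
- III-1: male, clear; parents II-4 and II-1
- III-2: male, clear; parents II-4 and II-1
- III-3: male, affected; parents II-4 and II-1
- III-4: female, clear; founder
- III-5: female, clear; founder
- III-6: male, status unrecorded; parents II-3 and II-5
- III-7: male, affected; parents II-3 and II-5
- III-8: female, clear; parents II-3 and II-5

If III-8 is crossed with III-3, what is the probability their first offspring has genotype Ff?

2/3

II-3 is clear so carries F and passed f to III-7 (ff), so II-3 is Ff.
II-5 is clear so carries F and passed f to III-7 (ff), so II-5 is Ff.
III-8 is a clear offspring of II-3 (Ff) × II-5 (Ff), whose cross gives 1/4 FF : 1/2 Ff : 1/4 ff; conditioning on being clear, III-8 is FF with probability 1/3, Ff with probability 2/3.
III-3 is affected, so III-3 is ff.
Summing over parental genotype combinations, P(offspring has genotype Ff) = 1/3·1 + 2/3·1/2 = 2/3.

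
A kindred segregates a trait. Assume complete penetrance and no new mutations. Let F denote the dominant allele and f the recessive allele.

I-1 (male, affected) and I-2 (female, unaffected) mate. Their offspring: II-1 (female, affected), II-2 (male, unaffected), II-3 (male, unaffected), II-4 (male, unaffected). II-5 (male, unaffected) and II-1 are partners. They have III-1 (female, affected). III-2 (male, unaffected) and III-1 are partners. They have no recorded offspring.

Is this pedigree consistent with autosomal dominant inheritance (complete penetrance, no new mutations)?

Yes

A consistent assignment under autosomal dominant exists: I-1 Ff, I-2 ff, II-1 Ff, II-2 ff, II-3 ff, II-4 ff, II-5 ff, III-1 Ff, III-2 ff.
In this assignment every recorded phenotype matches its genotype and every non-founder's genotype is obtainable from its parents' genotypes, so the pedigree is consistent.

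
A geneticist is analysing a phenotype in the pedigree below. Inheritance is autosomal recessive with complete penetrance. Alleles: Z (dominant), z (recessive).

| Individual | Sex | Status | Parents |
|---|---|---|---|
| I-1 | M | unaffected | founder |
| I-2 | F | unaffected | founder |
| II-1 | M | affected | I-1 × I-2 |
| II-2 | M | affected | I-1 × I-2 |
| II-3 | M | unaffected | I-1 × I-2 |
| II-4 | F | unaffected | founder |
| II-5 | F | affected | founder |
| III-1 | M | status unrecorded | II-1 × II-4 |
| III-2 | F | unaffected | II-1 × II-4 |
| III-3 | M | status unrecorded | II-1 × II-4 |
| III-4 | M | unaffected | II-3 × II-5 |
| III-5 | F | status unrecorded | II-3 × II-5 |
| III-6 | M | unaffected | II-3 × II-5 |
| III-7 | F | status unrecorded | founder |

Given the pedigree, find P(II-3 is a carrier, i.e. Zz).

I-1 is unaffected so carries Z and passed z to II-1 (zz), so I-1 is Zz.
I-2 is unaffected so carries Z and passed z to II-1 (zz), so I-2 is Zz.
Their cross gives offspring ratios 1/4 ZZ : 1/2 Zz : 1/4 zz. Conditioning on II-3 being unaffected, P(Zz) = 1/2 / 3/4 = 2/3 before taking II-3's own offspring into account.
II-5 is affected, so II-5 is zz.
Now use II-3's offspring. Probability of each recorded status — unaffected son III-4: 1/2 if II-3 is Zz, 1 if ZZ; unaffected son III-6: 1/2 if II-3 is Zz, 1 if ZZ. (III-5: equally likely either way, so uninformative.)
Bayes: P(Zz) = 2/3·1/4 / (2/3·1/4 + 1/3·1) = 1/3.

1/3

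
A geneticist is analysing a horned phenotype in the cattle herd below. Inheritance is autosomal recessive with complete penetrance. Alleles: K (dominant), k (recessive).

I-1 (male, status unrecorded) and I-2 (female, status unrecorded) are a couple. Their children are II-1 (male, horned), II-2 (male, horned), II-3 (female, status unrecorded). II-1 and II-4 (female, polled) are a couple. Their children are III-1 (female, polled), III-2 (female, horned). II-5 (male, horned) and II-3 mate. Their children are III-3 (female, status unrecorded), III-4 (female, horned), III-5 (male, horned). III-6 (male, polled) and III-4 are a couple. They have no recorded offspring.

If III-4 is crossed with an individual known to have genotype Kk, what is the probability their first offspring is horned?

1/2

III-4 is horned, so III-4 is kk.
The cross gives 1/2 Kk : 1/2 kk, so P(offspring is horned) = 1/2.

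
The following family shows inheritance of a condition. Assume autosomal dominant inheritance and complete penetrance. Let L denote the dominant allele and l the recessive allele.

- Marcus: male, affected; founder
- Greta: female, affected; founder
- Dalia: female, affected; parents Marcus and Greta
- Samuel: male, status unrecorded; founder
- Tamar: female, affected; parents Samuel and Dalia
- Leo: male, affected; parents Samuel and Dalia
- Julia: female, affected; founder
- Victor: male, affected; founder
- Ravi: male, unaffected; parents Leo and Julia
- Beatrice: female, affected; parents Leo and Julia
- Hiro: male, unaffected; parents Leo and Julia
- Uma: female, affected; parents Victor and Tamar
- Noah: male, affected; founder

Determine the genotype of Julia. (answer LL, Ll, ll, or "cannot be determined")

Ll

From phenotype alone, Julia is LL or Ll.
Julia is affected so carries L and passed l to Ravi (ll), so Julia is Ll.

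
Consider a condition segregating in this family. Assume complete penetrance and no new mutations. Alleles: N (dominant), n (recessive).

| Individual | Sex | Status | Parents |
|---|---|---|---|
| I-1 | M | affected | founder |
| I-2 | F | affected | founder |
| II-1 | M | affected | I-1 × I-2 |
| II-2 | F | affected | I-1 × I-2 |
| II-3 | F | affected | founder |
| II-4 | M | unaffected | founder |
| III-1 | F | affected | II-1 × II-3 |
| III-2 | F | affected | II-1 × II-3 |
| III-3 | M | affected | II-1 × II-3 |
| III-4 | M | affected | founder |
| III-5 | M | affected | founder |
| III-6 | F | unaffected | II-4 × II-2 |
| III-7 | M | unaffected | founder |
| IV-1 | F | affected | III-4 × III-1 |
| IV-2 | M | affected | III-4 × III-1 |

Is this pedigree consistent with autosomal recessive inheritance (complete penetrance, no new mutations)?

A consistent assignment under autosomal recessive exists: I-1 nn, I-2 nn, II-1 nn, II-2 nn, II-3 nn, II-4 NN, III-1 nn, III-2 nn, III-3 nn, III-4 nn, III-5 nn, III-6 Nn, III-7 NN, IV-1 nn, IV-2 nn.
In this assignment every recorded phenotype matches its genotype and every non-founder's genotype is obtainable from its parents' genotypes, so the pedigree is consistent.

Yes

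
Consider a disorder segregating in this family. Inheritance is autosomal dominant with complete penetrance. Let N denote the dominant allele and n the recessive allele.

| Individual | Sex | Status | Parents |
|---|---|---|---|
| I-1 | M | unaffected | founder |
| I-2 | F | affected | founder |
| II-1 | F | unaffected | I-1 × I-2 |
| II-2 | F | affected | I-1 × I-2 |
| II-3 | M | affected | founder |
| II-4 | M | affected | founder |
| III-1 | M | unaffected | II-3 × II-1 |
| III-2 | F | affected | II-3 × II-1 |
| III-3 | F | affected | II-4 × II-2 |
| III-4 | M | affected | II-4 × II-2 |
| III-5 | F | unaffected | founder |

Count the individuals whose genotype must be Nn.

Obligate heterozygotes: I-2 is affected so carries N and passed n to II-1 (nn), so I-2 is Nn; II-2 is affected so carries N and received n from I-1 (nn), so II-2 is Nn; II-3 is affected so carries N and passed n to III-1 (nn), so II-3 is Nn; III-2 is affected so carries N and received n from II-1 (nn), so III-2 is Nn.
Every other individual is either homozygous by phenotype or has at least one consistent homozygous assignment, so the count is 4.

4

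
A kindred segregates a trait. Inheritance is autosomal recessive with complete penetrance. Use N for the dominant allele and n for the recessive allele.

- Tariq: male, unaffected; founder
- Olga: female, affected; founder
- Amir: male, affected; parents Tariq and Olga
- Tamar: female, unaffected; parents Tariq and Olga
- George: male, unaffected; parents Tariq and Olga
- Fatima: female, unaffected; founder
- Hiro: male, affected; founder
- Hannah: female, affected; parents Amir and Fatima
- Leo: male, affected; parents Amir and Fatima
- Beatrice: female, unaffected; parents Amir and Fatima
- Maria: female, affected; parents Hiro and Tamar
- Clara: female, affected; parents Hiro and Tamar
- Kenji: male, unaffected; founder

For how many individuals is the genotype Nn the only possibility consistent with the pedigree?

Obligate heterozygotes: Tariq is unaffected so carries N and passed n to Amir (nn), so Tariq is Nn; Tamar is unaffected so carries N and received n from Olga (nn), so Tamar is Nn; George is unaffected so carries N and received n from Olga (nn), so George is Nn; Fatima is unaffected so carries N and passed n to Hannah (nn), so Fatima is Nn; Beatrice is unaffected so carries N and received n from Amir (nn), so Beatrice is Nn.
Every other individual is either homozygous by phenotype or has at least one consistent homozygous assignment, so the count is 5.

5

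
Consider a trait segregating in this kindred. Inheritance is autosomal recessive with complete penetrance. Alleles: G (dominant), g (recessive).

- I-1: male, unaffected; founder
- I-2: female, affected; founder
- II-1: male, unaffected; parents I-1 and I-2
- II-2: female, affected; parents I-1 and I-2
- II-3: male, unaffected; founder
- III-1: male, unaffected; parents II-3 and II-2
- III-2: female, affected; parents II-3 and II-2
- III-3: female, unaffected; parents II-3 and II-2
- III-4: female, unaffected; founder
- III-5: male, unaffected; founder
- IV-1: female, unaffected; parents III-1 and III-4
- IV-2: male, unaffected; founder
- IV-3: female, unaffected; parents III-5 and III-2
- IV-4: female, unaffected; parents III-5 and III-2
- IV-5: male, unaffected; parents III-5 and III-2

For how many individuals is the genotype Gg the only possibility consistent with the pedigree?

Obligate heterozygotes: I-1 is unaffected so carries G and passed g to II-2 (gg), so I-1 is Gg; II-1 is unaffected so carries G and received g from I-2 (gg), so II-1 is Gg; II-3 is unaffected so carries G and passed g to III-2 (gg), so II-3 is Gg; III-1 is unaffected so carries G and received g from II-2 (gg), so III-1 is Gg; III-3 is unaffected so carries G and received g from II-2 (gg), so III-3 is Gg; IV-3 is unaffected so carries G and received g from III-2 (gg), so IV-3 is Gg; IV-4 is unaffected so carries G and received g from III-2 (gg), so IV-4 is Gg; IV-5 is unaffected so carries G and received g from III-2 (gg), so IV-5 is Gg.
Every other individual is either homozygous by phenotype or has at least one consistent homozygous assignment, so the count is 8.

8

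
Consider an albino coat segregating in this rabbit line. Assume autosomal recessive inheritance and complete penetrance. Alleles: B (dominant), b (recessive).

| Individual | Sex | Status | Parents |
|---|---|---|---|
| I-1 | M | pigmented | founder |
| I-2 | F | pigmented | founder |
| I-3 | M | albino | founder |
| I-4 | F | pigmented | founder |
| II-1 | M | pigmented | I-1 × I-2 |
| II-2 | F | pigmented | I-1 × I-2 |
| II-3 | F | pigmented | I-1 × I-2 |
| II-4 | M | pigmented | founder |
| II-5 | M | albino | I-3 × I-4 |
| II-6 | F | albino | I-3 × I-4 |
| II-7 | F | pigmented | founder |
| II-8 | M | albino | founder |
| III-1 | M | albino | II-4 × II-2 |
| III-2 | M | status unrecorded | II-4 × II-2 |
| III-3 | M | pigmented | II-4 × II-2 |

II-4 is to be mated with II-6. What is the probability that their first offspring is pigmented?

1/2

II-4 is pigmented so carries B and passed b to III-1 (bb), so II-4 is Bb.
II-6 is albino, so II-6 is bb.
The cross gives 1/2 Bb : 1/2 bb, so P(offspring is pigmented) = 1/2.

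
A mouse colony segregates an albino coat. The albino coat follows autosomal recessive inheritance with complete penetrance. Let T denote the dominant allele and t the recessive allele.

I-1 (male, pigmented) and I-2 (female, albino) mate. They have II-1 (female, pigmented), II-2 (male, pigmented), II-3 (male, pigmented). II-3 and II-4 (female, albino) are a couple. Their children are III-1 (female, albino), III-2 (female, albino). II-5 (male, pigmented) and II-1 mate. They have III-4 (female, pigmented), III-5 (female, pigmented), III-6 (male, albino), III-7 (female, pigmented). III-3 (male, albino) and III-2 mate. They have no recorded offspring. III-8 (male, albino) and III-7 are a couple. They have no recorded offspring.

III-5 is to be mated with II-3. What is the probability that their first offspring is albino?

II-5 is pigmented so carries T and passed t to III-6 (tt), so II-5 is Tt.
II-1 is pigmented so carries T and received t from I-2 (tt), so II-1 is Tt.
III-5 is a pigmented offspring of II-5 (Tt) × II-1 (Tt), whose cross gives 1/4 TT : 1/2 Tt : 1/4 tt; conditioning on being pigmented, III-5 is TT with probability 1/3, Tt with probability 2/3.
II-3 is pigmented so carries T and received t from I-2 (tt), so II-3 is Tt.
Summing over parental genotype combinations, P(offspring is albino) = 2/3·1/4 = 1/6.

1/6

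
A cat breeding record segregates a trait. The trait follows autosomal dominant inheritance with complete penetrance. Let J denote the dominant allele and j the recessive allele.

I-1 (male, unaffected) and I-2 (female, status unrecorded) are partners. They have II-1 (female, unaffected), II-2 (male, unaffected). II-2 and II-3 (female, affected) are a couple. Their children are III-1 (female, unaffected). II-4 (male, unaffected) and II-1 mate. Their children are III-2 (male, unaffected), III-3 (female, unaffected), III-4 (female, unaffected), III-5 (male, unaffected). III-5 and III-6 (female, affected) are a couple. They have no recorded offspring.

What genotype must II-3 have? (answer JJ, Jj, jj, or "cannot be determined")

From phenotype alone, II-3 is JJ or Jj.
II-3 is affected so carries J and passed j to III-1 (jj), so II-3 is Jj.

Jj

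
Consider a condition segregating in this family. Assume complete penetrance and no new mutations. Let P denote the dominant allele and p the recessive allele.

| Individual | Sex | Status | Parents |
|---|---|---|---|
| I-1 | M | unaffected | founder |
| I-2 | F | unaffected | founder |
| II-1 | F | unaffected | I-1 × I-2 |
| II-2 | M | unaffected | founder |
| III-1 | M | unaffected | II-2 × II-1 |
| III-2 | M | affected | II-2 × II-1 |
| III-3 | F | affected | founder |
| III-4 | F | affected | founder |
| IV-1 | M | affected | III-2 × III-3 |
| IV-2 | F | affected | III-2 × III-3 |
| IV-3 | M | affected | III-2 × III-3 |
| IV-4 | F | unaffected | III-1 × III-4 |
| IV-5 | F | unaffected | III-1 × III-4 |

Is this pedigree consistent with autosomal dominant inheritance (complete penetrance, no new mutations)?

No

Under autosomal dominant, III-2 (affected, male) cannot arise from II-2 (unaffected) × II-1 (unaffected).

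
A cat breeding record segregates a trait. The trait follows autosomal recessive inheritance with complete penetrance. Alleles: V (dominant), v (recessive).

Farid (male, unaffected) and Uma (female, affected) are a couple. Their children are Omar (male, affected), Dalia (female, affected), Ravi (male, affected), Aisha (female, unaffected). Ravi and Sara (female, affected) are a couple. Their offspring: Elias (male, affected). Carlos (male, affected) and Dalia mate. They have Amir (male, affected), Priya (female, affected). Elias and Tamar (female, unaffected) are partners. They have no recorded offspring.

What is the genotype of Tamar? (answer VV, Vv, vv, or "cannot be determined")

cannot be determined

Tamar's phenotype allows VV or Vv, and no parent or child forces a single allele at both positions; consistent genotype assignments exist with Tamar as VV or Vv.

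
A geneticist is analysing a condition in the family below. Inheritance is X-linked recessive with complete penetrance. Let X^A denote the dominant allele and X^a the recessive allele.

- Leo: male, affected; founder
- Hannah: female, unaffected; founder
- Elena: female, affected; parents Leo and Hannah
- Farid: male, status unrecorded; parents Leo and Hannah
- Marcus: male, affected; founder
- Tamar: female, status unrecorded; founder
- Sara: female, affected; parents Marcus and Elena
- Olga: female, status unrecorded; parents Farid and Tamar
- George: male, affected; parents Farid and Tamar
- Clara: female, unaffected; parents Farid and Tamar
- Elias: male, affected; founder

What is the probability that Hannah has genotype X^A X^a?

Hannah is unaffected so carries A and passed a to Elena (X^a X^a), so Hannah is X^A X^a, giving P(X^A X^a) = 1.

1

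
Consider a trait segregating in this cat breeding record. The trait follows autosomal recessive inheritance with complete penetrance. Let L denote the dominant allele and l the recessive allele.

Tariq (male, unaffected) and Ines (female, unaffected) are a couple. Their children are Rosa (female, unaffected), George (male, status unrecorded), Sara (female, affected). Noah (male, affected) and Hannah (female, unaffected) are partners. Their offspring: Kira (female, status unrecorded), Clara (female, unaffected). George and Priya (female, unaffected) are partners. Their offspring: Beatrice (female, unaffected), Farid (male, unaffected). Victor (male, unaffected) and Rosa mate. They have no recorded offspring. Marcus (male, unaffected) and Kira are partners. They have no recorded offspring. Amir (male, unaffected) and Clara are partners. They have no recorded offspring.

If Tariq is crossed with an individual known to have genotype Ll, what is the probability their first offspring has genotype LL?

1/4

Tariq is unaffected so carries L and passed l to Sara (ll), so Tariq is Ll.
The cross gives 1/4 LL : 1/2 Ll : 1/4 ll, so P(offspring has genotype LL) = 1/4.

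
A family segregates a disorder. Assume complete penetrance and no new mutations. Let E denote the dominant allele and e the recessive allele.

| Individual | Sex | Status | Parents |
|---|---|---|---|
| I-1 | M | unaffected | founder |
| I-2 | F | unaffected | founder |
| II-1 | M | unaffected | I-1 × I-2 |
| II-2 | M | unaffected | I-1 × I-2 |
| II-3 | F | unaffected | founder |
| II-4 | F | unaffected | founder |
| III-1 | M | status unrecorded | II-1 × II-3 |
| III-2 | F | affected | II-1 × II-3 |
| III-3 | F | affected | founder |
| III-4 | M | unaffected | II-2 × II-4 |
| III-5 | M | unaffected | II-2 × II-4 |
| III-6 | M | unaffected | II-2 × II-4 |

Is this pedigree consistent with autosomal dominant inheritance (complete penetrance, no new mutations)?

Under autosomal dominant, III-2 (affected, female) cannot arise from II-1 (unaffected) × II-3 (unaffected).

No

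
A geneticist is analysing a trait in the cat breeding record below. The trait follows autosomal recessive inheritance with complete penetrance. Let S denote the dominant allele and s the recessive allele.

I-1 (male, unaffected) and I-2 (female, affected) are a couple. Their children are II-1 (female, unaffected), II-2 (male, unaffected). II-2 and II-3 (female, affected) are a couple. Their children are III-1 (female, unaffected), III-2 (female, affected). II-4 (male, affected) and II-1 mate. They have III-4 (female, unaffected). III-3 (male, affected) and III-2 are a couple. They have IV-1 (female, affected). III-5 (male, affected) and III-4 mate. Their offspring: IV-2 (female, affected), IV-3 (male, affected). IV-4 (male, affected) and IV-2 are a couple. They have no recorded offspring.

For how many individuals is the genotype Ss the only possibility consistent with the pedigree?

4

Obligate heterozygotes: II-1 is unaffected so carries S and received s from I-2 (ss), so II-1 is Ss; II-2 is unaffected so carries S and received s from I-2 (ss), so II-2 is Ss; III-1 is unaffected so carries S and received s from II-3 (ss), so III-1 is Ss; III-4 is unaffected so carries S and received s from II-4 (ss), so III-4 is Ss.
Every other individual is either homozygous by phenotype or has at least one consistent homozygous assignment, so the count is 4.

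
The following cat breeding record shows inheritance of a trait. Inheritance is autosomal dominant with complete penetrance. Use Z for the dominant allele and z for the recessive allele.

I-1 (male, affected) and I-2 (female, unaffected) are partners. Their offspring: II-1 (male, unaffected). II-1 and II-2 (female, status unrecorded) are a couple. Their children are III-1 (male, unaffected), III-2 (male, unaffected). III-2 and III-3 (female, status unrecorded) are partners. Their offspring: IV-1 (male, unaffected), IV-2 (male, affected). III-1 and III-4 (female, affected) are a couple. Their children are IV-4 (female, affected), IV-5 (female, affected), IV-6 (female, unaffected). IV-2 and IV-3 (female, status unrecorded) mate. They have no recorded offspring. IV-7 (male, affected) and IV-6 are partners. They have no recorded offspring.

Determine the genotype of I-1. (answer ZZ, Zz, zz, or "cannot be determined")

From phenotype alone, I-1 is ZZ or Zz.
I-1 is affected so carries Z and passed z to II-1 (zz), so I-1 is Zz.

Zz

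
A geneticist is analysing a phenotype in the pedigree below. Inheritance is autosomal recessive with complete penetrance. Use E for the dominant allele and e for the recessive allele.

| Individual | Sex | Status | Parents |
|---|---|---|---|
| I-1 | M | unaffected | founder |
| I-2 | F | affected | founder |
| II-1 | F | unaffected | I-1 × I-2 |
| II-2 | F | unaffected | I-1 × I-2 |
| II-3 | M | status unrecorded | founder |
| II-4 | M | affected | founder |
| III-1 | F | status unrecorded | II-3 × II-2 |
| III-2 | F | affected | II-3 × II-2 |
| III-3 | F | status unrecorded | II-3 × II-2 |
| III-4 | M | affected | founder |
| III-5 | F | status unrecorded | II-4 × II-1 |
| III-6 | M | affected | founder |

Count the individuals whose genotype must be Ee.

Obligate heterozygotes: II-1 is unaffected so carries E and received e from I-2 (ee), so II-1 is Ee; II-2 is unaffected so carries E and received e from I-2 (ee), so II-2 is Ee.
Every other individual is either homozygous by phenotype or has at least one consistent homozygous assignment, so the count is 2.

2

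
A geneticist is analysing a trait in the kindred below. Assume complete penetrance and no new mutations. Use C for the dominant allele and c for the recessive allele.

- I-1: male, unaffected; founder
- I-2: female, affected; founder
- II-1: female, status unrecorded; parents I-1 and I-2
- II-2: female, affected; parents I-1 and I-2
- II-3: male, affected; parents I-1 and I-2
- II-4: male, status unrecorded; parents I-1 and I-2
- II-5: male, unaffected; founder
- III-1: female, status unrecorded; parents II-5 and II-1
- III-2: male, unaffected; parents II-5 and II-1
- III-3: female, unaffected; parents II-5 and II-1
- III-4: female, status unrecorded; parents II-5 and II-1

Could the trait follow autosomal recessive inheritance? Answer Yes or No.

A consistent assignment under autosomal recessive exists: I-1 Cc, I-2 cc, II-1 Cc, II-2 cc, II-3 cc, II-4 Cc, II-5 CC, III-1 CC, III-2 CC, III-3 CC, III-4 CC.
In this assignment every recorded phenotype matches its genotype and every non-founder's genotype is obtainable from its parents' genotypes, so the pedigree is consistent.

Yes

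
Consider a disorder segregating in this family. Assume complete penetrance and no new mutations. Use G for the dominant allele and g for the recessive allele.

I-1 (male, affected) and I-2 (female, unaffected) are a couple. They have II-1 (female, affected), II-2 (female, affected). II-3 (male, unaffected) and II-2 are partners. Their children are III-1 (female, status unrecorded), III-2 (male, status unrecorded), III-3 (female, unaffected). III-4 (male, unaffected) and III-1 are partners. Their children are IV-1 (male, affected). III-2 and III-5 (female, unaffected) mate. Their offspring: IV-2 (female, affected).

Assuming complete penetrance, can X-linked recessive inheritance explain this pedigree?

A consistent assignment under X-linked recessive exists: I-1 X^g Y, I-2 X^G X^g, II-1 X^g X^g, II-2 X^g X^g, II-3 X^G Y, III-1 X^G X^g, III-2 X^g Y, III-3 X^G X^g, III-4 X^G Y, III-5 X^G X^g, IV-1 X^g Y, IV-2 X^g X^g.
In this assignment every recorded phenotype matches its genotype and every non-founder's genotype is obtainable from its parents' genotypes, so the pedigree is consistent.

Yes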